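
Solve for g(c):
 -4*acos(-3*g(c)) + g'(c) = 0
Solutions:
 Integral(1/acos(-3*_y), (_y, g(c))) = C1 + 4*c


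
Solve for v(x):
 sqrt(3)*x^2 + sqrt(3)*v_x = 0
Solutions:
 v(x) = C1 - x^3/3


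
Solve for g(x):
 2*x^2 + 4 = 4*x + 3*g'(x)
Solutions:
 g(x) = C1 + 2*x^3/9 - 2*x^2/3 + 4*x/3


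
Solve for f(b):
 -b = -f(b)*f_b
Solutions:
 f(b) = -sqrt(C1 + b^2)
 f(b) = sqrt(C1 + b^2)


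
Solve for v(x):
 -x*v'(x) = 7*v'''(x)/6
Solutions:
 v(x) = C1 + Integral(C2*airyai(-6^(1/3)*7^(2/3)*x/7) + C3*airybi(-6^(1/3)*7^(2/3)*x/7), x)


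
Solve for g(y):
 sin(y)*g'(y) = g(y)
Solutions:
 g(y) = C1*sqrt(cos(y) - 1)/sqrt(cos(y) + 1)


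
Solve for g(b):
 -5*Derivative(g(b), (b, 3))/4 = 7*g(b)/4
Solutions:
 g(b) = C3*exp(-5^(2/3)*7^(1/3)*b/5) + (C1*sin(sqrt(3)*5^(2/3)*7^(1/3)*b/10) + C2*cos(sqrt(3)*5^(2/3)*7^(1/3)*b/10))*exp(5^(2/3)*7^(1/3)*b/10)


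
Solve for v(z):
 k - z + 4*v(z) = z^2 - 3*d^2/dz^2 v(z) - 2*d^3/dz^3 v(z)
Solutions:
 v(z) = C3*exp(-2*z) - k/4 + z^2/4 + z/4 + (C1*sin(sqrt(15)*z/4) + C2*cos(sqrt(15)*z/4))*exp(z/4) - 3/8


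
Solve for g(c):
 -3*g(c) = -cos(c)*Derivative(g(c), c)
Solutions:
 g(c) = C1*(sin(c) + 1)^(3/2)/(sin(c) - 1)^(3/2)


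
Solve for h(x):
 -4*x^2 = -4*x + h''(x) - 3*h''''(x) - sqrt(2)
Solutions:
 h(x) = C1 + C2*x + C3*exp(-sqrt(3)*x/3) + C4*exp(sqrt(3)*x/3) - x^4/3 + 2*x^3/3 + x^2*(-12 + sqrt(2)/2)


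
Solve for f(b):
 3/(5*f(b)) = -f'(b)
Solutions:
 f(b) = -sqrt(C1 - 30*b)/5
 f(b) = sqrt(C1 - 30*b)/5


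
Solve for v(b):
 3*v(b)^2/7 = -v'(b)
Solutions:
 v(b) = 7/(C1 + 3*b)


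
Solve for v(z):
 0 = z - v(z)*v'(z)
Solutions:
 v(z) = -sqrt(C1 + z^2)
 v(z) = sqrt(C1 + z^2)


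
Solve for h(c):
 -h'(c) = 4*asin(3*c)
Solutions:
 h(c) = C1 - 4*c*asin(3*c) - 4*sqrt(1 - 9*c^2)/3


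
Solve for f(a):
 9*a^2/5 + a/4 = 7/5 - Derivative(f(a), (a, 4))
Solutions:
 f(a) = C1 + C2*a + C3*a^2 + C4*a^3 - a^6/200 - a^5/480 + 7*a^4/120


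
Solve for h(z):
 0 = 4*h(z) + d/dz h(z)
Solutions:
 h(z) = C1*exp(-4*z)


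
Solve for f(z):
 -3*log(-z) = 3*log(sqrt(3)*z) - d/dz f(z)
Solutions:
 f(z) = C1 + 6*z*log(z) + z*(-6 + 3*log(3)/2 + 3*I*pi)


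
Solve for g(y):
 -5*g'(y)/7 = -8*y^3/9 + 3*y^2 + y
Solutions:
 g(y) = C1 + 14*y^4/45 - 7*y^3/5 - 7*y^2/10


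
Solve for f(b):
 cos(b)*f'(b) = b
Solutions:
 f(b) = C1 + Integral(b/cos(b), b)


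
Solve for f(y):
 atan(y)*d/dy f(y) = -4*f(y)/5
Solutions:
 f(y) = C1*exp(-4*Integral(1/atan(y), y)/5)


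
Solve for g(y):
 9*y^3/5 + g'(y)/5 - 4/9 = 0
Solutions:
 g(y) = C1 - 9*y^4/4 + 20*y/9


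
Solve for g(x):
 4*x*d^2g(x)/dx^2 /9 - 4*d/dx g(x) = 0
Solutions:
 g(x) = C1 + C2*x^10


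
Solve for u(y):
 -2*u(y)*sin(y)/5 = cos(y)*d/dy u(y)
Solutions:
 u(y) = C1*cos(y)^(2/5)


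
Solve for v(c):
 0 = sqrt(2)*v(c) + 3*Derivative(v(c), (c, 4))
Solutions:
 v(c) = (C1*sin(2^(5/8)*3^(3/4)*c/6) + C2*cos(2^(5/8)*3^(3/4)*c/6))*exp(-2^(5/8)*3^(3/4)*c/6) + (C3*sin(2^(5/8)*3^(3/4)*c/6) + C4*cos(2^(5/8)*3^(3/4)*c/6))*exp(2^(5/8)*3^(3/4)*c/6)


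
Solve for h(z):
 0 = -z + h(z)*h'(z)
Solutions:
 h(z) = -sqrt(C1 + z^2)
 h(z) = sqrt(C1 + z^2)


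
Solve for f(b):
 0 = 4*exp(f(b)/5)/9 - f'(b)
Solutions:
 f(b) = 5*log(-1/(C1 + 4*b)) + 5*log(45)


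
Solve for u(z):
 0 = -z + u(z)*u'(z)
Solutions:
 u(z) = -sqrt(C1 + z^2)
 u(z) = sqrt(C1 + z^2)


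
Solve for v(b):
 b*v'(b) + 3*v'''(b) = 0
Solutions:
 v(b) = C1 + Integral(C2*airyai(-3^(2/3)*b/3) + C3*airybi(-3^(2/3)*b/3), b)


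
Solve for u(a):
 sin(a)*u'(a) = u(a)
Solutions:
 u(a) = C1*sqrt(cos(a) - 1)/sqrt(cos(a) + 1)


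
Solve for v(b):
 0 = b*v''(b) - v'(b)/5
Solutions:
 v(b) = C1 + C2*b^(6/5)


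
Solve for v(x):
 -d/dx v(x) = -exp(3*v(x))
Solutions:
 v(x) = log(-1/(C1 + 3*x))/3
 v(x) = log((-1/(C1 + x))^(1/3)*(-3^(2/3) - 3*3^(1/6)*I)/6)
 v(x) = log((-1/(C1 + x))^(1/3)*(-3^(2/3) + 3*3^(1/6)*I)/6)


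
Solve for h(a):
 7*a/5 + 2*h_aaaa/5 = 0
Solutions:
 h(a) = C1 + C2*a + C3*a^2 + C4*a^3 - 7*a^5/240


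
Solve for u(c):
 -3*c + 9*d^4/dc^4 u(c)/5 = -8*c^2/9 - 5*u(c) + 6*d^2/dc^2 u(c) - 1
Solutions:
 u(c) = -8*c^2/45 + 3*c/5 + (C1 + C2*c)*exp(-sqrt(15)*c/3) + (C3 + C4*c)*exp(sqrt(15)*c/3) - 47/75


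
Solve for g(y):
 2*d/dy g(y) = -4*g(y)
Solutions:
 g(y) = C1*exp(-2*y)


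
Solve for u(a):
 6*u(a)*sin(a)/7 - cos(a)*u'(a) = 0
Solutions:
 u(a) = C1/cos(a)^(6/7)


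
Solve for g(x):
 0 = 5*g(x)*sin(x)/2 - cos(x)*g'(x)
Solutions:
 g(x) = C1/cos(x)^(5/2)


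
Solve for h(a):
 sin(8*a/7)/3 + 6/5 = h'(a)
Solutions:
 h(a) = C1 + 6*a/5 - 7*cos(8*a/7)/24


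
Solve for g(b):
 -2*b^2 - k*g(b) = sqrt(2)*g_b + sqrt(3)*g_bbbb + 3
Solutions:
 g(b) = C1*exp(b*Piecewise((-sqrt(3)*sqrt(-(-18)^(1/3))/6 + sqrt((-18)^(1/3)/3 + 2*sqrt(2)/sqrt(-(-18)^(1/3)))/2, Eq(sqrt(3)*k, 0)), (-sqrt(2*sqrt(3)*k/(9*(sqrt(-sqrt(3)*k^3/243 + 1/576) + 1/24)^(1/3)) + 2*(sqrt(-sqrt(3)*k^3/243 + 1/576) + 1/24)^(1/3))/2 + sqrt(-2*sqrt(3)*k/(9*(sqrt(-sqrt(3)*k^3/243 + 1/576) + 1/24)^(1/3)) - 2*(sqrt(-sqrt(3)*k^3/243 + 1/576) + 1/24)^(1/3) + 2*sqrt(6)/(3*sqrt(2*sqrt(3)*k/(9*(sqrt(-sqrt(3)*k^3/243 + 1/576) + 1/24)^(1/3)) + 2*(sqrt(-sqrt(3)*k^3/243 + 1/576) + 1/24)^(1/3))))/2, True))) + C2*exp(b*Piecewise((sqrt(3)*sqrt(-(-18)^(1/3))/6 - sqrt(-2*sqrt(2)/sqrt(-(-18)^(1/3)) + (-18)^(1/3)/3)/2, Eq(sqrt(3)*k, 0)), (sqrt(2*sqrt(3)*k/(9*(sqrt(-sqrt(3)*k^3/243 + 1/576) + 1/24)^(1/3)) + 2*(sqrt(-sqrt(3)*k^3/243 + 1/576) + 1/24)^(1/3))/2 - sqrt(-2*sqrt(3)*k/(9*(sqrt(-sqrt(3)*k^3/243 + 1/576) + 1/24)^(1/3)) - 2*(sqrt(-sqrt(3)*k^3/243 + 1/576) + 1/24)^(1/3) - 2*sqrt(6)/(3*sqrt(2*sqrt(3)*k/(9*(sqrt(-sqrt(3)*k^3/243 + 1/576) + 1/24)^(1/3)) + 2*(sqrt(-sqrt(3)*k^3/243 + 1/576) + 1/24)^(1/3))))/2, True))) + C3*exp(b*Piecewise((-sqrt((-18)^(1/3)/3 + 2*sqrt(2)/sqrt(-(-18)^(1/3)))/2 - sqrt(3)*sqrt(-(-18)^(1/3))/6, Eq(sqrt(3)*k, 0)), (-sqrt(2*sqrt(3)*k/(9*(sqrt(-sqrt(3)*k^3/243 + 1/576) + 1/24)^(1/3)) + 2*(sqrt(-sqrt(3)*k^3/243 + 1/576) + 1/24)^(1/3))/2 - sqrt(-2*sqrt(3)*k/(9*(sqrt(-sqrt(3)*k^3/243 + 1/576) + 1/24)^(1/3)) - 2*(sqrt(-sqrt(3)*k^3/243 + 1/576) + 1/24)^(1/3) + 2*sqrt(6)/(3*sqrt(2*sqrt(3)*k/(9*(sqrt(-sqrt(3)*k^3/243 + 1/576) + 1/24)^(1/3)) + 2*(sqrt(-sqrt(3)*k^3/243 + 1/576) + 1/24)^(1/3))))/2, True))) + C4*exp(b*Piecewise((sqrt(-2*sqrt(2)/sqrt(-(-18)^(1/3)) + (-18)^(1/3)/3)/2 + sqrt(3)*sqrt(-(-18)^(1/3))/6, Eq(sqrt(3)*k, 0)), (sqrt(2*sqrt(3)*k/(9*(sqrt(-sqrt(3)*k^3/243 + 1/576) + 1/24)^(1/3)) + 2*(sqrt(-sqrt(3)*k^3/243 + 1/576) + 1/24)^(1/3))/2 + sqrt(-2*sqrt(3)*k/(9*(sqrt(-sqrt(3)*k^3/243 + 1/576) + 1/24)^(1/3)) - 2*(sqrt(-sqrt(3)*k^3/243 + 1/576) + 1/24)^(1/3) - 2*sqrt(6)/(3*sqrt(2*sqrt(3)*k/(9*(sqrt(-sqrt(3)*k^3/243 + 1/576) + 1/24)^(1/3)) + 2*(sqrt(-sqrt(3)*k^3/243 + 1/576) + 1/24)^(1/3))))/2, True))) - 2*b^2/k + 4*sqrt(2)*b/k^2 - 3/k - 8/k^3


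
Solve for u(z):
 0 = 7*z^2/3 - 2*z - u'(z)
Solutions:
 u(z) = C1 + 7*z^3/9 - z^2


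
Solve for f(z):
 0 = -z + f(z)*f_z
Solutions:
 f(z) = -sqrt(C1 + z^2)
 f(z) = sqrt(C1 + z^2)


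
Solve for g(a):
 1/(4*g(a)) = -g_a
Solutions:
 g(a) = -sqrt(C1 - 2*a)/2
 g(a) = sqrt(C1 - 2*a)/2


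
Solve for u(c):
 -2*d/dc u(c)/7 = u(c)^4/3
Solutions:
 u(c) = 2^(1/3)*(1/(C1 + 7*c))^(1/3)
 u(c) = 2^(1/3)*(-1 - sqrt(3)*I)*(1/(C1 + 7*c))^(1/3)/2
 u(c) = 2^(1/3)*(-1 + sqrt(3)*I)*(1/(C1 + 7*c))^(1/3)/2


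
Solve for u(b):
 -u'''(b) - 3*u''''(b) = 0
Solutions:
 u(b) = C1 + C2*b + C3*b^2 + C4*exp(-b/3)


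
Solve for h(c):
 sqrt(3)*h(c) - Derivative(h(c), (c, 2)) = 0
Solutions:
 h(c) = C1*exp(-3^(1/4)*c) + C2*exp(3^(1/4)*c)


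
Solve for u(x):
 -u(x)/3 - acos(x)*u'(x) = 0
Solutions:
 u(x) = C1*exp(-Integral(1/acos(x), x)/3)


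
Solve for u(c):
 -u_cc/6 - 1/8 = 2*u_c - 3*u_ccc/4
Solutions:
 u(c) = C1 + C2*exp(c*(1 - sqrt(217))/9) + C3*exp(c*(1 + sqrt(217))/9) - c/16


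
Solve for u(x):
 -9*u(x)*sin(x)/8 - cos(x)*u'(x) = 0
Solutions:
 u(x) = C1*cos(x)^(9/8)


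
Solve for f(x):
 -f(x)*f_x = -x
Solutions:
 f(x) = -sqrt(C1 + x^2)
 f(x) = sqrt(C1 + x^2)


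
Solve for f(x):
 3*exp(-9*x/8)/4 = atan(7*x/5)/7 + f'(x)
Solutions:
 f(x) = C1 - x*atan(7*x/5)/7 + 5*log(49*x^2 + 25)/98 - 2*exp(-9*x/8)/3


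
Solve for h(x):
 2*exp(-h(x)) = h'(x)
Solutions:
 h(x) = log(C1 + 2*x)


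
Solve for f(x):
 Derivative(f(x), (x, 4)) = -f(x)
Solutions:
 f(x) = (C1*sin(sqrt(2)*x/2) + C2*cos(sqrt(2)*x/2))*exp(-sqrt(2)*x/2) + (C3*sin(sqrt(2)*x/2) + C4*cos(sqrt(2)*x/2))*exp(sqrt(2)*x/2)


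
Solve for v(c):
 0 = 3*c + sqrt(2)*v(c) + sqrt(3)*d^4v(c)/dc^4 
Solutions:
 v(c) = -3*sqrt(2)*c/2 + (C1*sin(2^(5/8)*3^(7/8)*c/6) + C2*cos(2^(5/8)*3^(7/8)*c/6))*exp(-2^(5/8)*3^(7/8)*c/6) + (C3*sin(2^(5/8)*3^(7/8)*c/6) + C4*cos(2^(5/8)*3^(7/8)*c/6))*exp(2^(5/8)*3^(7/8)*c/6)


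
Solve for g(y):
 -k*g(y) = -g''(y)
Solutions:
 g(y) = C1*exp(-sqrt(k)*y) + C2*exp(sqrt(k)*y)


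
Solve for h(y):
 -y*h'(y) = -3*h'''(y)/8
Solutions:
 h(y) = C1 + Integral(C2*airyai(2*3^(2/3)*y/3) + C3*airybi(2*3^(2/3)*y/3), y)


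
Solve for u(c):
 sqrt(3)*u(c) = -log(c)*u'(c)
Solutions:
 u(c) = C1*exp(-sqrt(3)*li(c))


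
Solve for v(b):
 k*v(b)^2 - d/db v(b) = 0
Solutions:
 v(b) = -1/(C1 + b*k)


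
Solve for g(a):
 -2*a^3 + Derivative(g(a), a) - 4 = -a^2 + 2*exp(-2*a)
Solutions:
 g(a) = C1 + a^4/2 - a^3/3 + 4*a - exp(-2*a)


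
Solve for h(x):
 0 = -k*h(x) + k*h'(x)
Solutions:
 h(x) = C1*exp(x)


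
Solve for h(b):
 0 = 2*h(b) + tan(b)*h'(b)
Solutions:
 h(b) = C1/sin(b)^2


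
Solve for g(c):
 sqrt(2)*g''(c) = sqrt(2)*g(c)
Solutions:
 g(c) = C1*exp(-c) + C2*exp(c)


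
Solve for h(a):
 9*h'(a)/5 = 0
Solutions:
 h(a) = C1


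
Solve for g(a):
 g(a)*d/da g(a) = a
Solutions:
 g(a) = -sqrt(C1 + a^2)
 g(a) = sqrt(C1 + a^2)


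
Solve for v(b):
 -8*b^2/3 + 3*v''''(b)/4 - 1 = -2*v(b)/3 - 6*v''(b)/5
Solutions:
 v(b) = 4*b^2 + (C1*sin(2^(3/4)*sqrt(3)*b*cos(atan(sqrt(14)/6)/2)/3) + C2*cos(2^(3/4)*sqrt(3)*b*cos(atan(sqrt(14)/6)/2)/3))*exp(-2^(3/4)*sqrt(3)*b*sin(atan(sqrt(14)/6)/2)/3) + (C3*sin(2^(3/4)*sqrt(3)*b*cos(atan(sqrt(14)/6)/2)/3) + C4*cos(2^(3/4)*sqrt(3)*b*cos(atan(sqrt(14)/6)/2)/3))*exp(2^(3/4)*sqrt(3)*b*sin(atan(sqrt(14)/6)/2)/3) - 129/10


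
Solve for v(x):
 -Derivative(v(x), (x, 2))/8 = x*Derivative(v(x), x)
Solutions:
 v(x) = C1 + C2*erf(2*x)


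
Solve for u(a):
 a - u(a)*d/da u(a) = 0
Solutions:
 u(a) = -sqrt(C1 + a^2)
 u(a) = sqrt(C1 + a^2)


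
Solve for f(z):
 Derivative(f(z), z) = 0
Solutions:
 f(z) = C1


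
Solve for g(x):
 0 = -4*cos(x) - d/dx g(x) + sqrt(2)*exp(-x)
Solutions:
 g(x) = C1 - 4*sin(x) - sqrt(2)*exp(-x)


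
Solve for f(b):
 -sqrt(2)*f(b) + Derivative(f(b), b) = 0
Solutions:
 f(b) = C1*exp(sqrt(2)*b)


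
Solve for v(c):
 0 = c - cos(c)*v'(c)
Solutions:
 v(c) = C1 + Integral(c/cos(c), c)


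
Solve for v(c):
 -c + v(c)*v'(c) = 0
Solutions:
 v(c) = -sqrt(C1 + c^2)
 v(c) = sqrt(C1 + c^2)


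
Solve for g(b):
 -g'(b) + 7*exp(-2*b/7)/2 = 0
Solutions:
 g(b) = C1 - 49*exp(-2*b/7)/4


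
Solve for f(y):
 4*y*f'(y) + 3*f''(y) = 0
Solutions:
 f(y) = C1 + C2*erf(sqrt(6)*y/3)


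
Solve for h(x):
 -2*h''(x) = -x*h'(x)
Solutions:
 h(x) = C1 + C2*erfi(x/2)


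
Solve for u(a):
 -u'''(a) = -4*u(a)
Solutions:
 u(a) = C3*exp(2^(2/3)*a) + (C1*sin(2^(2/3)*sqrt(3)*a/2) + C2*cos(2^(2/3)*sqrt(3)*a/2))*exp(-2^(2/3)*a/2)


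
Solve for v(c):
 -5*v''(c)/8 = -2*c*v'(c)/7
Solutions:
 v(c) = C1 + C2*erfi(2*sqrt(70)*c/35)


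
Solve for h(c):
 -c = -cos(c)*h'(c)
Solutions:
 h(c) = C1 + Integral(c/cos(c), c)


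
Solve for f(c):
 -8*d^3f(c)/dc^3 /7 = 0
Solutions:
 f(c) = C1 + C2*c + C3*c^2


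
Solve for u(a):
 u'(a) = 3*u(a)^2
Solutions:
 u(a) = -1/(C1 + 3*a)


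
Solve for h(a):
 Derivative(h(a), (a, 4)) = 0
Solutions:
 h(a) = C1 + C2*a + C3*a^2 + C4*a^3


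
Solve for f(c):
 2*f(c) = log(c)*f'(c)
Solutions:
 f(c) = C1*exp(2*li(c))


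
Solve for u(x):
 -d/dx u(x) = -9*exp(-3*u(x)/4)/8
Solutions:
 u(x) = 4*log(C1 + 27*x/32)/3
 u(x) = 4*log((-6^(1/3) - 2^(1/3)*3^(5/6)*I)*(C1 + 9*x)^(1/3)/8)
 u(x) = 4*log((-6^(1/3) + 2^(1/3)*3^(5/6)*I)*(C1 + 9*x)^(1/3)/8)


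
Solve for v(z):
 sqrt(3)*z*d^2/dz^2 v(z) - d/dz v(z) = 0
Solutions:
 v(z) = C1 + C2*z^(sqrt(3)/3 + 1)


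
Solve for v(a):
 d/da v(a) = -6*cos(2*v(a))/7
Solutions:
 6*a/7 - log(sin(2*v(a)) - 1)/4 + log(sin(2*v(a)) + 1)/4 = C1


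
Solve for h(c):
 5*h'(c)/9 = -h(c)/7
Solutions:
 h(c) = C1*exp(-9*c/35)


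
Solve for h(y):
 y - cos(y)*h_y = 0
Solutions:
 h(y) = C1 + Integral(y/cos(y), y)


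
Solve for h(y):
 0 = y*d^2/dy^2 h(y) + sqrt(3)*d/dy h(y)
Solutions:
 h(y) = C1 + C2*y^(1 - sqrt(3))


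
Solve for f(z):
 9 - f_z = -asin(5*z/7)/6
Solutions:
 f(z) = C1 + z*asin(5*z/7)/6 + 9*z + sqrt(49 - 25*z^2)/30


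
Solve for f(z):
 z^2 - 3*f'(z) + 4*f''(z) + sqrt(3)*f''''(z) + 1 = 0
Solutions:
 f(z) = C1 + C2*exp(z*(-2^(2/3)*3^(1/6)*(27 + sqrt(256*sqrt(3) + 729))^(1/3) + 8*6^(1/3)/(27 + sqrt(256*sqrt(3) + 729))^(1/3))/12)*sin(z*(8*2^(1/3)*3^(5/6)/(27 + sqrt(256*sqrt(3) + 729))^(1/3) + 6^(2/3)*(27 + sqrt(256*sqrt(3) + 729))^(1/3))/12) + C3*exp(z*(-2^(2/3)*3^(1/6)*(27 + sqrt(256*sqrt(3) + 729))^(1/3) + 8*6^(1/3)/(27 + sqrt(256*sqrt(3) + 729))^(1/3))/12)*cos(z*(8*2^(1/3)*3^(5/6)/(27 + sqrt(256*sqrt(3) + 729))^(1/3) + 6^(2/3)*(27 + sqrt(256*sqrt(3) + 729))^(1/3))/12) + C4*exp(-z*(-2^(2/3)*3^(1/6)*(27 + sqrt(256*sqrt(3) + 729))^(1/3) + 8*6^(1/3)/(27 + sqrt(256*sqrt(3) + 729))^(1/3))/6) + z^3/9 + 4*z^2/9 + 41*z/27


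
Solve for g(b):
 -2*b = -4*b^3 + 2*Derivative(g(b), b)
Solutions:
 g(b) = C1 + b^4/2 - b^2/2


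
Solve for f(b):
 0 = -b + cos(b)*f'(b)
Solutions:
 f(b) = C1 + Integral(b/cos(b), b)


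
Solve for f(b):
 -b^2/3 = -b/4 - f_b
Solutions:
 f(b) = C1 + b^3/9 - b^2/8


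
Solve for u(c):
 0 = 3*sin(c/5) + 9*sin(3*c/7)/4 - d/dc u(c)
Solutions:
 u(c) = C1 - 15*cos(c/5) - 21*cos(3*c/7)/4


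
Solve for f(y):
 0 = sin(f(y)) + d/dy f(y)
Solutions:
 f(y) = -acos((-C1 - exp(2*y))/(C1 - exp(2*y))) + 2*pi
 f(y) = acos((-C1 - exp(2*y))/(C1 - exp(2*y)))


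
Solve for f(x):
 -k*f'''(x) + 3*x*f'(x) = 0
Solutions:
 f(x) = C1 + Integral(C2*airyai(3^(1/3)*x*(1/k)^(1/3)) + C3*airybi(3^(1/3)*x*(1/k)^(1/3)), x)


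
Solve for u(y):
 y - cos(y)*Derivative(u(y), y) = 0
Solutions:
 u(y) = C1 + Integral(y/cos(y), y)


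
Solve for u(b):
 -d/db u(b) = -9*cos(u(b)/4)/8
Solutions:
 -9*b/8 - 2*log(sin(u(b)/4) - 1) + 2*log(sin(u(b)/4) + 1) = C1


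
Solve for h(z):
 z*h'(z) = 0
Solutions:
 h(z) = C1


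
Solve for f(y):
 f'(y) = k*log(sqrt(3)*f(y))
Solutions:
 Integral(1/(2*log(_y) + log(3)), (_y, f(y))) = C1 + k*y/2


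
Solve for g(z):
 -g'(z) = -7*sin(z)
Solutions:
 g(z) = C1 - 7*cos(z)


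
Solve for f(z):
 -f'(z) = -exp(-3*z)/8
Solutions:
 f(z) = C1 - exp(-3*z)/24


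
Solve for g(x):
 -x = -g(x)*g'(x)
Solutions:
 g(x) = -sqrt(C1 + x^2)
 g(x) = sqrt(C1 + x^2)


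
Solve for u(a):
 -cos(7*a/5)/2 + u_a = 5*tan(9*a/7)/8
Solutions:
 u(a) = C1 - 35*log(cos(9*a/7))/72 + 5*sin(7*a/5)/14


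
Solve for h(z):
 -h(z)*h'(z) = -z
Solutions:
 h(z) = -sqrt(C1 + z^2)
 h(z) = sqrt(C1 + z^2)


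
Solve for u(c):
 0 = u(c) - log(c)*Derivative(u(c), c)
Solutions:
 u(c) = C1*exp(li(c))


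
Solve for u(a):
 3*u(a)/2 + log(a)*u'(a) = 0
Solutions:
 u(a) = C1*exp(-3*li(a)/2)


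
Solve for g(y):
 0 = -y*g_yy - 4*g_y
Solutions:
 g(y) = C1 + C2/y^3


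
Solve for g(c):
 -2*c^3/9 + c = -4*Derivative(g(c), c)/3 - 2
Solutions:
 g(c) = C1 + c^4/24 - 3*c^2/8 - 3*c/2


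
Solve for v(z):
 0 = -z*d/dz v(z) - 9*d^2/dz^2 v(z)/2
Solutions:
 v(z) = C1 + C2*erf(z/3)


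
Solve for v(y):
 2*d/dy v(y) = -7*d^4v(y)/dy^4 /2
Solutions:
 v(y) = C1 + C4*exp(-14^(2/3)*y/7) + (C2*sin(14^(2/3)*sqrt(3)*y/14) + C3*cos(14^(2/3)*sqrt(3)*y/14))*exp(14^(2/3)*y/14)


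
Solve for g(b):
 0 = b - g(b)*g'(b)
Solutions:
 g(b) = -sqrt(C1 + b^2)
 g(b) = sqrt(C1 + b^2)


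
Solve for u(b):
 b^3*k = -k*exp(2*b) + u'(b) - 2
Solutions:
 u(b) = C1 + b^4*k/4 + 2*b + k*exp(2*b)/2


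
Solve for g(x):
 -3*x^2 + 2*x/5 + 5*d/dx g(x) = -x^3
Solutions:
 g(x) = C1 - x^4/20 + x^3/5 - x^2/25


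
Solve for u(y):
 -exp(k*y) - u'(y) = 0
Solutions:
 u(y) = C1 - exp(k*y)/k


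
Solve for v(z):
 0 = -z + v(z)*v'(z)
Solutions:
 v(z) = -sqrt(C1 + z^2)
 v(z) = sqrt(C1 + z^2)


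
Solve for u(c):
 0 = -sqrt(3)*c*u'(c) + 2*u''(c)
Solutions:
 u(c) = C1 + C2*erfi(3^(1/4)*c/2)


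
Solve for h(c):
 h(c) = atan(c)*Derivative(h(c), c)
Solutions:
 h(c) = C1*exp(Integral(1/atan(c), c))


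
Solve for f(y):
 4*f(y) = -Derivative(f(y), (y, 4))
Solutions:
 f(y) = (C1*sin(y) + C2*cos(y))*exp(-y) + (C3*sin(y) + C4*cos(y))*exp(y)


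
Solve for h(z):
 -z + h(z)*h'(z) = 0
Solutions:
 h(z) = -sqrt(C1 + z^2)
 h(z) = sqrt(C1 + z^2)


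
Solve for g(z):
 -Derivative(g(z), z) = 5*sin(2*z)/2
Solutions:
 g(z) = C1 + 5*cos(2*z)/4


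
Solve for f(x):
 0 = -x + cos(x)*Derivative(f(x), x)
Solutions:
 f(x) = C1 + Integral(x/cos(x), x)


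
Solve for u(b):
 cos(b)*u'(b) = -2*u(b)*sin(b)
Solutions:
 u(b) = C1*cos(b)^2


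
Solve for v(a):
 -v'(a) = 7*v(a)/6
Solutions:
 v(a) = C1*exp(-7*a/6)


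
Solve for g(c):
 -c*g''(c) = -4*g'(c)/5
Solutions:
 g(c) = C1 + C2*c^(9/5)


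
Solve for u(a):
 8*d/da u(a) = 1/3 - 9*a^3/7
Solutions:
 u(a) = C1 - 9*a^4/224 + a/24


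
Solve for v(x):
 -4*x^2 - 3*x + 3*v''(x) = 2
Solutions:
 v(x) = C1 + C2*x + x^4/9 + x^3/6 + x^2/3


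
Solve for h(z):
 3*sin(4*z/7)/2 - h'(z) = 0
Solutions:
 h(z) = C1 - 21*cos(4*z/7)/8


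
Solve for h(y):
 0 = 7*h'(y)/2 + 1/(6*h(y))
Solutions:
 h(y) = -sqrt(C1 - 42*y)/21
 h(y) = sqrt(C1 - 42*y)/21


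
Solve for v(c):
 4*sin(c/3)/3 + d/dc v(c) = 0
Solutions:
 v(c) = C1 + 4*cos(c/3)


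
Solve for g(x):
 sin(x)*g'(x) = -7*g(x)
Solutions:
 g(x) = C1*sqrt(cos(x) + 1)*(cos(x)^3 + 3*cos(x)^2 + 3*cos(x) + 1)/(sqrt(cos(x) - 1)*(cos(x)^3 - 3*cos(x)^2 + 3*cos(x) - 1))


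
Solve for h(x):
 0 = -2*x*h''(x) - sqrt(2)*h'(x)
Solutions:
 h(x) = C1 + C2*x^(1 - sqrt(2)/2)


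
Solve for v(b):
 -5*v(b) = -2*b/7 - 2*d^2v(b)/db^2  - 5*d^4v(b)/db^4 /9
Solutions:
 v(b) = C1*exp(-sqrt(15)*b*sqrt(-3 + sqrt(34))/5) + C2*exp(sqrt(15)*b*sqrt(-3 + sqrt(34))/5) + C3*sin(sqrt(15)*b*sqrt(3 + sqrt(34))/5) + C4*cos(sqrt(15)*b*sqrt(3 + sqrt(34))/5) + 2*b/35


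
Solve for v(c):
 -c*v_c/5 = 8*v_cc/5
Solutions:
 v(c) = C1 + C2*erf(c/4)


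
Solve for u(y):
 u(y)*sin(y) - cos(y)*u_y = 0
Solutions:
 u(y) = C1/cos(y)


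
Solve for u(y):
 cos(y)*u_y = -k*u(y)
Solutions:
 u(y) = C1*exp(k*(log(sin(y) - 1) - log(sin(y) + 1))/2)


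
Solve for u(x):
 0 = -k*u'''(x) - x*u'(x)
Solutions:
 u(x) = C1 + Integral(C2*airyai(x*(-1/k)^(1/3)) + C3*airybi(x*(-1/k)^(1/3)), x)


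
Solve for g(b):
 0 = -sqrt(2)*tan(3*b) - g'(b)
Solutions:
 g(b) = C1 + sqrt(2)*log(cos(3*b))/3


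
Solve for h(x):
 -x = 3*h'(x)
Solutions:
 h(x) = C1 - x^2/6


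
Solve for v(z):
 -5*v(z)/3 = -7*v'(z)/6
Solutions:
 v(z) = C1*exp(10*z/7)


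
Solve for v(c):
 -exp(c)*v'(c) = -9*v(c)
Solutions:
 v(c) = C1*exp(-9*exp(-c))


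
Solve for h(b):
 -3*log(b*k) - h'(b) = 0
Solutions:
 h(b) = C1 - 3*b*log(b*k) + 3*b


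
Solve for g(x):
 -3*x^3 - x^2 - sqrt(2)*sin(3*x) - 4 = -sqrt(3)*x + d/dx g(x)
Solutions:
 g(x) = C1 - 3*x^4/4 - x^3/3 + sqrt(3)*x^2/2 - 4*x + sqrt(2)*cos(3*x)/3


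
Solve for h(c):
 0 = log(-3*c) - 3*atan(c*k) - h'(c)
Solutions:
 h(c) = C1 + c*log(-c) - c + c*log(3) - 3*Piecewise((c*atan(c*k) - log(c^2*k^2 + 1)/(2*k), Ne(k, 0)), (0, True))


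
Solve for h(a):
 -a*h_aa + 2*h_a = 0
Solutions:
 h(a) = C1 + C2*a^3


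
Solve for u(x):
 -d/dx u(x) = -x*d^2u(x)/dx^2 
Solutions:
 u(x) = C1 + C2*x^2


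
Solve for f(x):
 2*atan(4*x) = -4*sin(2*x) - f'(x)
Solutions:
 f(x) = C1 - 2*x*atan(4*x) + log(16*x^2 + 1)/4 + 2*cos(2*x)


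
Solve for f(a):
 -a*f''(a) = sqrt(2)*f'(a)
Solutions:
 f(a) = C1 + C2*a^(1 - sqrt(2))


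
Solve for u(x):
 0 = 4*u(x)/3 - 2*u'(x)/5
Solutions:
 u(x) = C1*exp(10*x/3)


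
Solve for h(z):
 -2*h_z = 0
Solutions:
 h(z) = C1


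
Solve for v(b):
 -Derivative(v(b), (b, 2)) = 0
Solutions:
 v(b) = C1 + C2*b


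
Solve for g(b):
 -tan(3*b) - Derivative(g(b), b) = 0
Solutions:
 g(b) = C1 + log(cos(3*b))/3


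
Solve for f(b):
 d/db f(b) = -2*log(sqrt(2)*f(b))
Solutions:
 Integral(1/(2*log(_y) + log(2)), (_y, f(b))) = C1 - b


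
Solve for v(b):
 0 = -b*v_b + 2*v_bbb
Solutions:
 v(b) = C1 + Integral(C2*airyai(2^(2/3)*b/2) + C3*airybi(2^(2/3)*b/2), b)


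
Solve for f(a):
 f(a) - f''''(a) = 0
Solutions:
 f(a) = C1*exp(-a) + C2*exp(a) + C3*sin(a) + C4*cos(a)


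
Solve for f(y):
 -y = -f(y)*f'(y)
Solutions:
 f(y) = -sqrt(C1 + y^2)
 f(y) = sqrt(C1 + y^2)


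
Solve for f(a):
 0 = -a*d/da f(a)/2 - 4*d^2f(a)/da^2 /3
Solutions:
 f(a) = C1 + C2*erf(sqrt(3)*a/4)


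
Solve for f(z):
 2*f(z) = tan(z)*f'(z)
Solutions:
 f(z) = C1*sin(z)^2


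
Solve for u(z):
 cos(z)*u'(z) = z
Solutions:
 u(z) = C1 + Integral(z/cos(z), z)


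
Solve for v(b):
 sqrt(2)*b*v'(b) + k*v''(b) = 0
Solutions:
 v(b) = C1 + C2*sqrt(k)*erf(2^(3/4)*b*sqrt(1/k)/2)


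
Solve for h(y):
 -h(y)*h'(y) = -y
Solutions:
 h(y) = -sqrt(C1 + y^2)
 h(y) = sqrt(C1 + y^2)


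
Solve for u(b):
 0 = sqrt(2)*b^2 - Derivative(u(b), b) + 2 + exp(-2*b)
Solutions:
 u(b) = C1 + sqrt(2)*b^3/3 + 2*b - exp(-2*b)/2


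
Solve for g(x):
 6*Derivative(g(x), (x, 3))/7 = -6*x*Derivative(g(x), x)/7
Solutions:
 g(x) = C1 + Integral(C2*airyai(-x) + C3*airybi(-x), x)


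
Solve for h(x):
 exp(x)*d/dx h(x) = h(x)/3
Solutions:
 h(x) = C1*exp(-exp(-x)/3)


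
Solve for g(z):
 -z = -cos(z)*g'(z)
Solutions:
 g(z) = C1 + Integral(z/cos(z), z)


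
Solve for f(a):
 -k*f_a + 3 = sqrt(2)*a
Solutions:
 f(a) = C1 - sqrt(2)*a^2/(2*k) + 3*a/k


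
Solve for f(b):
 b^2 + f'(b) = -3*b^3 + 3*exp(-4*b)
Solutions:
 f(b) = C1 - 3*b^4/4 - b^3/3 - 3*exp(-4*b)/4


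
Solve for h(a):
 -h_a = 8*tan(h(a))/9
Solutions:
 h(a) = pi - asin(C1*exp(-8*a/9))
 h(a) = asin(C1*exp(-8*a/9))


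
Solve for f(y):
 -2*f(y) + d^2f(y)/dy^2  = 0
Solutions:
 f(y) = C1*exp(-sqrt(2)*y) + C2*exp(sqrt(2)*y)


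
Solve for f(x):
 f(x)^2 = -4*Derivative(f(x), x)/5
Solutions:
 f(x) = 4/(C1 + 5*x)


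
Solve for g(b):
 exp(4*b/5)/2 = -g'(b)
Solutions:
 g(b) = C1 - 5*exp(4*b/5)/8


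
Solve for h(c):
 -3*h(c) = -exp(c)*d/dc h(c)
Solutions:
 h(c) = C1*exp(-3*exp(-c))


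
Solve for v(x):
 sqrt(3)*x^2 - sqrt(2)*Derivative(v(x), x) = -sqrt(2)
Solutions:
 v(x) = C1 + sqrt(6)*x^3/6 + x


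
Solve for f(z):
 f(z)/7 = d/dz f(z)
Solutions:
 f(z) = C1*exp(z/7)


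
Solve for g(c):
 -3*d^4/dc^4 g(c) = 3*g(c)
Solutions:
 g(c) = (C1*sin(sqrt(2)*c/2) + C2*cos(sqrt(2)*c/2))*exp(-sqrt(2)*c/2) + (C3*sin(sqrt(2)*c/2) + C4*cos(sqrt(2)*c/2))*exp(sqrt(2)*c/2)


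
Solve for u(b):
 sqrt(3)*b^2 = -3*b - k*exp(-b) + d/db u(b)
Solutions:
 u(b) = C1 + sqrt(3)*b^3/3 + 3*b^2/2 - k*exp(-b)


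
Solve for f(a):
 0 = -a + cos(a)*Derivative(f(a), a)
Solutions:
 f(a) = C1 + Integral(a/cos(a), a)


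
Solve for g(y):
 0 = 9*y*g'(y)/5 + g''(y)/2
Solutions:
 g(y) = C1 + C2*erf(3*sqrt(5)*y/5)


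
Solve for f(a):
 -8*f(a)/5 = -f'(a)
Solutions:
 f(a) = C1*exp(8*a/5)


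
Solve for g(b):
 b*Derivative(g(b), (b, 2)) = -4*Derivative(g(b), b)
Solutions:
 g(b) = C1 + C2/b^3


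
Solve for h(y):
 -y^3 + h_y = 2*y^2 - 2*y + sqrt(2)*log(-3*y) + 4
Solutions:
 h(y) = C1 + y^4/4 + 2*y^3/3 - y^2 + sqrt(2)*y*log(-y) + y*(-sqrt(2) + sqrt(2)*log(3) + 4)


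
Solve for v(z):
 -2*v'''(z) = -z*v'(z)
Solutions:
 v(z) = C1 + Integral(C2*airyai(2^(2/3)*z/2) + C3*airybi(2^(2/3)*z/2), z)


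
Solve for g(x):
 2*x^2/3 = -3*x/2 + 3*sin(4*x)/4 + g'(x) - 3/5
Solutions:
 g(x) = C1 + 2*x^3/9 + 3*x^2/4 + 3*x/5 + 3*cos(4*x)/16


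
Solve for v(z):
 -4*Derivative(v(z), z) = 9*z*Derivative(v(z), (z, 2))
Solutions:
 v(z) = C1 + C2*z^(5/9)


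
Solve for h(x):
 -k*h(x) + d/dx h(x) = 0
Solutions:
 h(x) = C1*exp(k*x)


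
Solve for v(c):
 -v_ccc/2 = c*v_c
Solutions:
 v(c) = C1 + Integral(C2*airyai(-2^(1/3)*c) + C3*airybi(-2^(1/3)*c), c)


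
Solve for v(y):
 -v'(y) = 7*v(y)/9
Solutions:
 v(y) = C1*exp(-7*y/9)


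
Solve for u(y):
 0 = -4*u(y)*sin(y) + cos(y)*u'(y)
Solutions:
 u(y) = C1/cos(y)^4


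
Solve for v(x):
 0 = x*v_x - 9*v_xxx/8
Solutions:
 v(x) = C1 + Integral(C2*airyai(2*3^(1/3)*x/3) + C3*airybi(2*3^(1/3)*x/3), x)


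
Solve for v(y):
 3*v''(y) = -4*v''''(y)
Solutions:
 v(y) = C1 + C2*y + C3*sin(sqrt(3)*y/2) + C4*cos(sqrt(3)*y/2)


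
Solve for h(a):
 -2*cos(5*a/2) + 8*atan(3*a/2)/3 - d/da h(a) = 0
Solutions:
 h(a) = C1 + 8*a*atan(3*a/2)/3 - 8*log(9*a^2 + 4)/9 - 4*sin(5*a/2)/5


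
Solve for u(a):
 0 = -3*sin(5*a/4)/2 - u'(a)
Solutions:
 u(a) = C1 + 6*cos(5*a/4)/5


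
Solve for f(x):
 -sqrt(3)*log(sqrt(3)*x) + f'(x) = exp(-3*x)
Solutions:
 f(x) = C1 + sqrt(3)*x*log(x) + sqrt(3)*x*(-1 + log(3)/2) - exp(-3*x)/3


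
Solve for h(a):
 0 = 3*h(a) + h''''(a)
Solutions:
 h(a) = (C1*sin(sqrt(2)*3^(1/4)*a/2) + C2*cos(sqrt(2)*3^(1/4)*a/2))*exp(-sqrt(2)*3^(1/4)*a/2) + (C3*sin(sqrt(2)*3^(1/4)*a/2) + C4*cos(sqrt(2)*3^(1/4)*a/2))*exp(sqrt(2)*3^(1/4)*a/2)


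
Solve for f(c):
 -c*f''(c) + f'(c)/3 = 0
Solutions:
 f(c) = C1 + C2*c^(4/3)


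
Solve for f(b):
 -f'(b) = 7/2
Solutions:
 f(b) = C1 - 7*b/2


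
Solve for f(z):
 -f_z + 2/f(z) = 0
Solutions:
 f(z) = -sqrt(C1 + 4*z)
 f(z) = sqrt(C1 + 4*z)


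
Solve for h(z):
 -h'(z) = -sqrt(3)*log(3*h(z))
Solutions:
 -sqrt(3)*Integral(1/(log(_y) + log(3)), (_y, h(z)))/3 = C1 - z


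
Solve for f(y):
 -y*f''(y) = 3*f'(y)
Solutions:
 f(y) = C1 + C2/y^2


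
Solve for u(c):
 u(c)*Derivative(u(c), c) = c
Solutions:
 u(c) = -sqrt(C1 + c^2)
 u(c) = sqrt(C1 + c^2)


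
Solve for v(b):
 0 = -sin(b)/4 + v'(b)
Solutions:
 v(b) = C1 - cos(b)/4


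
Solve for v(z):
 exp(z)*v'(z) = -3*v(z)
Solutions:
 v(z) = C1*exp(3*exp(-z))


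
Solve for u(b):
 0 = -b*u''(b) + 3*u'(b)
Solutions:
 u(b) = C1 + C2*b^4


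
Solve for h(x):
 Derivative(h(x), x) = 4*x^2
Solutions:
 h(x) = C1 + 4*x^3/3


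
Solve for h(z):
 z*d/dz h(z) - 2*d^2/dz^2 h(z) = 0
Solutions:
 h(z) = C1 + C2*erfi(z/2)


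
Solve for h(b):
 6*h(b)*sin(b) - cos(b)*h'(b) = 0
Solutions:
 h(b) = C1/cos(b)^6


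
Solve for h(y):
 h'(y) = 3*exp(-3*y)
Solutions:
 h(y) = C1 - exp(-3*y)


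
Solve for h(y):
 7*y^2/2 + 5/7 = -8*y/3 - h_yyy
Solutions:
 h(y) = C1 + C2*y + C3*y^2 - 7*y^5/120 - y^4/9 - 5*y^3/42


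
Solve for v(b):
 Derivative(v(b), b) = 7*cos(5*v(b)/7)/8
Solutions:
 -7*b/8 - 7*log(sin(5*v(b)/7) - 1)/10 + 7*log(sin(5*v(b)/7) + 1)/10 = C1


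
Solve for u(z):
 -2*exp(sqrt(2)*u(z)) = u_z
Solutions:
 u(z) = sqrt(2)*(2*log(1/(C1 + 2*z)) - log(2))/4


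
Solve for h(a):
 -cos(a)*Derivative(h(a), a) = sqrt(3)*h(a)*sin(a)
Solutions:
 h(a) = C1*cos(a)^(sqrt(3))


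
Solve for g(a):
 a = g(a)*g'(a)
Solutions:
 g(a) = -sqrt(C1 + a^2)
 g(a) = sqrt(C1 + a^2)


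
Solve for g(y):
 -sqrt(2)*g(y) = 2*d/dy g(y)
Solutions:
 g(y) = C1*exp(-sqrt(2)*y/2)


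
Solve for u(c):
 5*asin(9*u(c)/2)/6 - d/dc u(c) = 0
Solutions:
 Integral(1/asin(9*_y/2), (_y, u(c))) = C1 + 5*c/6


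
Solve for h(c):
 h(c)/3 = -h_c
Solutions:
 h(c) = C1*exp(-c/3)


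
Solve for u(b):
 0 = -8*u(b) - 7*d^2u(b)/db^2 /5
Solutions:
 u(b) = C1*sin(2*sqrt(70)*b/7) + C2*cos(2*sqrt(70)*b/7)


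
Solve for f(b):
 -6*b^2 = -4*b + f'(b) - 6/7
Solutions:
 f(b) = C1 - 2*b^3 + 2*b^2 + 6*b/7


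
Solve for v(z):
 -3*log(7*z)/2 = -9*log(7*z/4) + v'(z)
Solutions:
 v(z) = C1 + 15*z*log(z)/2 - 18*z*log(2) - 15*z/2 + 15*z*log(7)/2


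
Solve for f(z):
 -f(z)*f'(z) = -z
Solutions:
 f(z) = -sqrt(C1 + z^2)
 f(z) = sqrt(C1 + z^2)


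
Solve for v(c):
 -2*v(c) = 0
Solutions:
 v(c) = 0


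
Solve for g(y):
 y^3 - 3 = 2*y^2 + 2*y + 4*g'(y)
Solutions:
 g(y) = C1 + y^4/16 - y^3/6 - y^2/4 - 3*y/4


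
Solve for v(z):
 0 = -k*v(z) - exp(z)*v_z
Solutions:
 v(z) = C1*exp(k*exp(-z))


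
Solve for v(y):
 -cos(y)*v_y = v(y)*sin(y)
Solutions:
 v(y) = C1*cos(y)


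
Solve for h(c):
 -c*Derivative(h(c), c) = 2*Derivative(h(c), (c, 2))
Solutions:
 h(c) = C1 + C2*erf(c/2)


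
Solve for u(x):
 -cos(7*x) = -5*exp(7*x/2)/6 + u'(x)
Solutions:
 u(x) = C1 + 5*exp(7*x/2)/21 - sin(7*x)/7


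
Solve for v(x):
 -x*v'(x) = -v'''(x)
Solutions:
 v(x) = C1 + Integral(C2*airyai(x) + C3*airybi(x), x)


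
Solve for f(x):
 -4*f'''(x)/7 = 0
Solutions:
 f(x) = C1 + C2*x + C3*x^2


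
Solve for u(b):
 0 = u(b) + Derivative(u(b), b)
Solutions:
 u(b) = C1*exp(-b)


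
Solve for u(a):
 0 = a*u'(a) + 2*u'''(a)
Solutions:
 u(a) = C1 + Integral(C2*airyai(-2^(2/3)*a/2) + C3*airybi(-2^(2/3)*a/2), a)


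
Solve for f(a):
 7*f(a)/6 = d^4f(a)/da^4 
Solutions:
 f(a) = C1*exp(-6^(3/4)*7^(1/4)*a/6) + C2*exp(6^(3/4)*7^(1/4)*a/6) + C3*sin(6^(3/4)*7^(1/4)*a/6) + C4*cos(6^(3/4)*7^(1/4)*a/6)


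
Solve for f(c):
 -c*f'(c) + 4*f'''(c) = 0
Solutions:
 f(c) = C1 + Integral(C2*airyai(2^(1/3)*c/2) + C3*airybi(2^(1/3)*c/2), c)


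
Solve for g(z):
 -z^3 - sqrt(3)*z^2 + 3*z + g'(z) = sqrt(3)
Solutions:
 g(z) = C1 + z^4/4 + sqrt(3)*z^3/3 - 3*z^2/2 + sqrt(3)*z


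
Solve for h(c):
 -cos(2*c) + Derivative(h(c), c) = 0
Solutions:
 h(c) = C1 + sin(2*c)/2


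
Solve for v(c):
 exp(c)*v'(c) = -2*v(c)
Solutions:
 v(c) = C1*exp(2*exp(-c))


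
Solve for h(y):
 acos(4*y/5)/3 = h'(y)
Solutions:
 h(y) = C1 + y*acos(4*y/5)/3 - sqrt(25 - 16*y^2)/12


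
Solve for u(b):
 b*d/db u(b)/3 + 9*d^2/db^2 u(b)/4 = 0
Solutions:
 u(b) = C1 + C2*erf(sqrt(6)*b/9)


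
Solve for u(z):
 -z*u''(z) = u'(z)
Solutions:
 u(z) = C1 + C2*log(z)


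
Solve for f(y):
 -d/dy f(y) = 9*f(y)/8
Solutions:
 f(y) = C1*exp(-9*y/8)


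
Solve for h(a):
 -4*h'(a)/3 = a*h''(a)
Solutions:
 h(a) = C1 + C2/a^(1/3)


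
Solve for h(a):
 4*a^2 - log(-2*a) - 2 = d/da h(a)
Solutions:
 h(a) = C1 + 4*a^3/3 - a*log(-a) + a*(-1 - log(2))


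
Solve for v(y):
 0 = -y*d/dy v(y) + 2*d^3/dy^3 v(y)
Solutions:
 v(y) = C1 + Integral(C2*airyai(2^(2/3)*y/2) + C3*airybi(2^(2/3)*y/2), y)


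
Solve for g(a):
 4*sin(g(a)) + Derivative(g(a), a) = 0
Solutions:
 g(a) = -acos((-C1 - exp(8*a))/(C1 - exp(8*a))) + 2*pi
 g(a) = acos((-C1 - exp(8*a))/(C1 - exp(8*a)))


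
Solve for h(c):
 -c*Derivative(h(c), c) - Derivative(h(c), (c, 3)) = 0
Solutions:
 h(c) = C1 + Integral(C2*airyai(-c) + C3*airybi(-c), c)


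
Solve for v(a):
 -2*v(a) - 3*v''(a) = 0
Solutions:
 v(a) = C1*sin(sqrt(6)*a/3) + C2*cos(sqrt(6)*a/3)


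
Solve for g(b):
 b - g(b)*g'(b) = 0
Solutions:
 g(b) = -sqrt(C1 + b^2)
 g(b) = sqrt(C1 + b^2)


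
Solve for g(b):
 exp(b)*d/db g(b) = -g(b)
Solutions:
 g(b) = C1*exp(exp(-b))


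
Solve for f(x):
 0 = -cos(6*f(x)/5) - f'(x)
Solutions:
 x - 5*log(sin(6*f(x)/5) - 1)/12 + 5*log(sin(6*f(x)/5) + 1)/12 = C1


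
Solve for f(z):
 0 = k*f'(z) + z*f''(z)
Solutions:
 f(z) = C1 + z^(1 - re(k))*(C2*sin(log(z)*Abs(im(k))) + C3*cos(log(z)*im(k)))


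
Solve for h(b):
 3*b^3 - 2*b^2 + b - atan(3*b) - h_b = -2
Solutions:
 h(b) = C1 + 3*b^4/4 - 2*b^3/3 + b^2/2 - b*atan(3*b) + 2*b + log(9*b^2 + 1)/6


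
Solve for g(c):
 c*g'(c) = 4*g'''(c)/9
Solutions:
 g(c) = C1 + Integral(C2*airyai(2^(1/3)*3^(2/3)*c/2) + C3*airybi(2^(1/3)*3^(2/3)*c/2), c)


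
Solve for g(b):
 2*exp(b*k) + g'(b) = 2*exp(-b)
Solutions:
 g(b) = C1 - 2*exp(-b) - 2*exp(b*k)/k


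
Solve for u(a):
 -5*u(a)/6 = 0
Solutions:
 u(a) = 0


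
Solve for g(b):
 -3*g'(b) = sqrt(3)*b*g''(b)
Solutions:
 g(b) = C1 + C2*b^(1 - sqrt(3))


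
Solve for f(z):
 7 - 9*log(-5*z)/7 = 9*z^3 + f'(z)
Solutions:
 f(z) = C1 - 9*z^4/4 - 9*z*log(-z)/7 + z*(58 - 9*log(5))/7


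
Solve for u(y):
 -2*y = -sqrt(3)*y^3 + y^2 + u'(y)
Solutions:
 u(y) = C1 + sqrt(3)*y^4/4 - y^3/3 - y^2


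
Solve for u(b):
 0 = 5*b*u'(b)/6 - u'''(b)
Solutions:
 u(b) = C1 + Integral(C2*airyai(5^(1/3)*6^(2/3)*b/6) + C3*airybi(5^(1/3)*6^(2/3)*b/6), b)


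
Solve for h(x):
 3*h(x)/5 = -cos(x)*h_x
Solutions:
 h(x) = C1*(sin(x) - 1)^(3/10)/(sin(x) + 1)^(3/10)


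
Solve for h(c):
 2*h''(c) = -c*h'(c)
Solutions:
 h(c) = C1 + C2*erf(c/2)


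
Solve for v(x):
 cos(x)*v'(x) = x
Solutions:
 v(x) = C1 + Integral(x/cos(x), x)


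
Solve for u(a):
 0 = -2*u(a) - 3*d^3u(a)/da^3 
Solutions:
 u(a) = C3*exp(-2^(1/3)*3^(2/3)*a/3) + (C1*sin(2^(1/3)*3^(1/6)*a/2) + C2*cos(2^(1/3)*3^(1/6)*a/2))*exp(2^(1/3)*3^(2/3)*a/6)


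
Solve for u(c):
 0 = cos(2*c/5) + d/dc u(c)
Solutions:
 u(c) = C1 - 5*sin(2*c/5)/2


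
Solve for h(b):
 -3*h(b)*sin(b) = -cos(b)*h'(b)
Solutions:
 h(b) = C1/cos(b)^3


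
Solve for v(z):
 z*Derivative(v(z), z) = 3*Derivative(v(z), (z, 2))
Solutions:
 v(z) = C1 + C2*erfi(sqrt(6)*z/6)


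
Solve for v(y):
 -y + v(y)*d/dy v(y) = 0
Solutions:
 v(y) = -sqrt(C1 + y^2)
 v(y) = sqrt(C1 + y^2)


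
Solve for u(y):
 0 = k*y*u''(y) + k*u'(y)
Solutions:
 u(y) = C1 + C2*log(y)


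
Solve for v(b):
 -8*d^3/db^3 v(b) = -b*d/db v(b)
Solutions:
 v(b) = C1 + Integral(C2*airyai(b/2) + C3*airybi(b/2), b)


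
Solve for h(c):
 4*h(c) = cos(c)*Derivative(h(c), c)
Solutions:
 h(c) = C1*(sin(c)^2 + 2*sin(c) + 1)/(sin(c)^2 - 2*sin(c) + 1)


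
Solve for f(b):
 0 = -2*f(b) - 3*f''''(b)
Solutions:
 f(b) = (C1*sin(6^(3/4)*b/6) + C2*cos(6^(3/4)*b/6))*exp(-6^(3/4)*b/6) + (C3*sin(6^(3/4)*b/6) + C4*cos(6^(3/4)*b/6))*exp(6^(3/4)*b/6)


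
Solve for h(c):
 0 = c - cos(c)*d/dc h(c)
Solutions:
 h(c) = C1 + Integral(c/cos(c), c)


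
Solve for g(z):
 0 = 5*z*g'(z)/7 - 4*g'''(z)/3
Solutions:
 g(z) = C1 + Integral(C2*airyai(1470^(1/3)*z/14) + C3*airybi(1470^(1/3)*z/14), z)


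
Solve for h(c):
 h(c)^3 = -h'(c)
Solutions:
 h(c) = -sqrt(2)*sqrt(-1/(C1 - c))/2
 h(c) = sqrt(2)*sqrt(-1/(C1 - c))/2


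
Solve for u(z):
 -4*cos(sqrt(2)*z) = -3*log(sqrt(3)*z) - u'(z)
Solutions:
 u(z) = C1 - 3*z*log(z) - 3*z*log(3)/2 + 3*z + 2*sqrt(2)*sin(sqrt(2)*z)


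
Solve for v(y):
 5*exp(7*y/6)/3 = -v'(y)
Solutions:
 v(y) = C1 - 10*exp(7*y/6)/7


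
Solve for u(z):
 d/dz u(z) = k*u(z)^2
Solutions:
 u(z) = -1/(C1 + k*z)


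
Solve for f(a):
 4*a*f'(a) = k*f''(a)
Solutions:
 f(a) = C1 + C2*erf(sqrt(2)*a*sqrt(-1/k))/sqrt(-1/k)


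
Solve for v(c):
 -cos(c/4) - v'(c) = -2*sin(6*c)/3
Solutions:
 v(c) = C1 - 4*sin(c/4) - cos(6*c)/9


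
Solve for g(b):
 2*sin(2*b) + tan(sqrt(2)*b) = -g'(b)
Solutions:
 g(b) = C1 + sqrt(2)*log(cos(sqrt(2)*b))/2 + cos(2*b)


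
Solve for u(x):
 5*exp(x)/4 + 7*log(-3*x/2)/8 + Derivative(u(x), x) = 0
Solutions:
 u(x) = C1 - 7*x*log(-x)/8 + 7*x*(-log(3) + log(2) + 1)/8 - 5*exp(x)/4


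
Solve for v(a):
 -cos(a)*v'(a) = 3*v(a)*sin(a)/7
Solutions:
 v(a) = C1*cos(a)^(3/7)


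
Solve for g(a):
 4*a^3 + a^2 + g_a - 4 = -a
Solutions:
 g(a) = C1 - a^4 - a^3/3 - a^2/2 + 4*a


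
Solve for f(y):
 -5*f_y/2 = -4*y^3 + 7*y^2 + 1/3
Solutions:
 f(y) = C1 + 2*y^4/5 - 14*y^3/15 - 2*y/15


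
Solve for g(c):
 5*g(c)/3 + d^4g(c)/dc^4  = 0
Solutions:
 g(c) = (C1*sin(sqrt(2)*3^(3/4)*5^(1/4)*c/6) + C2*cos(sqrt(2)*3^(3/4)*5^(1/4)*c/6))*exp(-sqrt(2)*3^(3/4)*5^(1/4)*c/6) + (C3*sin(sqrt(2)*3^(3/4)*5^(1/4)*c/6) + C4*cos(sqrt(2)*3^(3/4)*5^(1/4)*c/6))*exp(sqrt(2)*3^(3/4)*5^(1/4)*c/6)


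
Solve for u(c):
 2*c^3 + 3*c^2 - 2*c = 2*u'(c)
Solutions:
 u(c) = C1 + c^4/4 + c^3/2 - c^2/2


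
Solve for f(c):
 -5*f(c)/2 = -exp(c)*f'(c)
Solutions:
 f(c) = C1*exp(-5*exp(-c)/2)


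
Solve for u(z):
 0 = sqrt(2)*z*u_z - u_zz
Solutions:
 u(z) = C1 + C2*erfi(2^(3/4)*z/2)


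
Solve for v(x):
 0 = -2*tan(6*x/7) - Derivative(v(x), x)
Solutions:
 v(x) = C1 + 7*log(cos(6*x/7))/3


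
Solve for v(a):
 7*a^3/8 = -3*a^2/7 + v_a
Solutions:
 v(a) = C1 + 7*a^4/32 + a^3/7


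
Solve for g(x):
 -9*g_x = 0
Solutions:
 g(x) = C1


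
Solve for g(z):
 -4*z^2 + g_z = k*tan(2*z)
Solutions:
 g(z) = C1 - k*log(cos(2*z))/2 + 4*z^3/3


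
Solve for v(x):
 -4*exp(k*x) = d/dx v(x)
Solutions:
 v(x) = C1 - 4*exp(k*x)/k


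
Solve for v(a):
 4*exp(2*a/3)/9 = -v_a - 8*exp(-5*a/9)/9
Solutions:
 v(a) = C1 - 2*exp(2*a/3)/3 + 8*exp(-5*a/9)/5


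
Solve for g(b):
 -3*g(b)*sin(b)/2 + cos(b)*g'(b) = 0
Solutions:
 g(b) = C1/cos(b)^(3/2)


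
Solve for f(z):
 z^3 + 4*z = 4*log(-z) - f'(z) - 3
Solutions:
 f(z) = C1 - z^4/4 - 2*z^2 + 4*z*log(-z) - 7*z


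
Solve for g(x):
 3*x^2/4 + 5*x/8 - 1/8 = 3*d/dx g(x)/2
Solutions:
 g(x) = C1 + x^3/6 + 5*x^2/24 - x/12


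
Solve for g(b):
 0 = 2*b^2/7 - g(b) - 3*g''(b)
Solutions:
 g(b) = C1*sin(sqrt(3)*b/3) + C2*cos(sqrt(3)*b/3) + 2*b^2/7 - 12/7


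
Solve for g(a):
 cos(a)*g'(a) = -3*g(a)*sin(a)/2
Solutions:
 g(a) = C1*cos(a)^(3/2)


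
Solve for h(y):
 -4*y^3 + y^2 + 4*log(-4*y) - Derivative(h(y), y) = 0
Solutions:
 h(y) = C1 - y^4 + y^3/3 + 4*y*log(-y) + 4*y*(-1 + 2*log(2))


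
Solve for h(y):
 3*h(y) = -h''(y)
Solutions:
 h(y) = C1*sin(sqrt(3)*y) + C2*cos(sqrt(3)*y)


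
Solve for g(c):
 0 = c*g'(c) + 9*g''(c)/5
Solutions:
 g(c) = C1 + C2*erf(sqrt(10)*c/6)


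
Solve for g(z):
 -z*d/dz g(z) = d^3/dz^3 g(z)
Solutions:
 g(z) = C1 + Integral(C2*airyai(-z) + C3*airybi(-z), z)


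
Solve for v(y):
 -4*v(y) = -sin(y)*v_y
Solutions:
 v(y) = C1*(cos(y)^2 - 2*cos(y) + 1)/(cos(y)^2 + 2*cos(y) + 1)


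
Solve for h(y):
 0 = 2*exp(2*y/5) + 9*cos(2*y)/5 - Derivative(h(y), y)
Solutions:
 h(y) = C1 + 5*exp(2*y/5) + 9*sin(2*y)/10


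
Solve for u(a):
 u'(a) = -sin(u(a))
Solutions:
 u(a) = -acos((-C1 - exp(2*a))/(C1 - exp(2*a))) + 2*pi
 u(a) = acos((-C1 - exp(2*a))/(C1 - exp(2*a)))


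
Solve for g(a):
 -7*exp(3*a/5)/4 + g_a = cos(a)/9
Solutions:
 g(a) = C1 + 35*exp(3*a/5)/12 + sin(a)/9


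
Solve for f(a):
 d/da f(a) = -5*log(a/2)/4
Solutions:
 f(a) = C1 - 5*a*log(a)/4 + 5*a*log(2)/4 + 5*a/4


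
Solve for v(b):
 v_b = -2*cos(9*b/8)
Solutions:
 v(b) = C1 - 16*sin(9*b/8)/9


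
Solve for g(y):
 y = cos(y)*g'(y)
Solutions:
 g(y) = C1 + Integral(y/cos(y), y)


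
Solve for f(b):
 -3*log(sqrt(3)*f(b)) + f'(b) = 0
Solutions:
 -2*Integral(1/(2*log(_y) + log(3)), (_y, f(b)))/3 = C1 - b


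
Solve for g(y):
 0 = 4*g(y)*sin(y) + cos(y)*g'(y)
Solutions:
 g(y) = C1*cos(y)^4


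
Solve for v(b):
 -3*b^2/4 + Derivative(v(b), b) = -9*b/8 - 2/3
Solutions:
 v(b) = C1 + b^3/4 - 9*b^2/16 - 2*b/3


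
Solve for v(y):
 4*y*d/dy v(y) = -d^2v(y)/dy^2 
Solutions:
 v(y) = C1 + C2*erf(sqrt(2)*y)


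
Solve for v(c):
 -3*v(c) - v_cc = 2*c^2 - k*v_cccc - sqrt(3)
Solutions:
 v(c) = C1*exp(-sqrt(2)*c*sqrt((1 - sqrt(12*k + 1))/k)/2) + C2*exp(sqrt(2)*c*sqrt((1 - sqrt(12*k + 1))/k)/2) + C3*exp(-sqrt(2)*c*sqrt((sqrt(12*k + 1) + 1)/k)/2) + C4*exp(sqrt(2)*c*sqrt((sqrt(12*k + 1) + 1)/k)/2) - 2*c^2/3 + 4/9 + sqrt(3)/3
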